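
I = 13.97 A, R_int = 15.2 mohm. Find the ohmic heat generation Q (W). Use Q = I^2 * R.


Convert: R = 15.2 mohm = 0.0152 ohm
I^2 = 195.16
Q = 195.16 * 0.0152 = 2.966 W

2.966 W


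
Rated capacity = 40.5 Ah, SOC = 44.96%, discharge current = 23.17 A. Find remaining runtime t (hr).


Step 1: remaining = SOC/100 * C_total = 44.96/100 * 40.5 = 18.209 Ah
Step 2: t = remaining / I = 18.209 / 23.17 = 0.7859 hr

0.7859 hr


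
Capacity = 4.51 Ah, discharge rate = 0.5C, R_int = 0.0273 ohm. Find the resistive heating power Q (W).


Step 1: I = C_rate * capacity = 0.5 * 4.51 = 2.255 A
Step 2: Q = I^2 * R = 2.255^2 * 0.0273 = 5.085 * 0.0273 = 0.1388 W

0.1388 W


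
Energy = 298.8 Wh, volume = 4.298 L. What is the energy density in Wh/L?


ED = E / V = 298.8 / 4.298 = 69.52 Wh/L

69.52 Wh/L


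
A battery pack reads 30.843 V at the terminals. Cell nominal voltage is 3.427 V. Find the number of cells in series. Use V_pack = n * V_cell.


n = V_pack / V_cell = 30.843 / 3.427 = 9

9


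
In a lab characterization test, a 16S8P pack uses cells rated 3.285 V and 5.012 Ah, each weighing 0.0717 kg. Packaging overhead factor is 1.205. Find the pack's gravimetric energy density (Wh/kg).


Step 1: V_pack = 16 * 3.285 = 52.56 V
Step 2: C_pack = 8 * 5.012 = 40.096 Ah
Step 3: E_pack = V_pack * C_pack = 52.56 * 40.096 = 2107.4 Wh
Step 4: m_pack = 16 * 8 * 0.0717 * 1.205 = 11.059 kg
Step 5: ED = E_pack / m_pack = 2107.4 / 11.059 = 190.6 Wh/kg

190.6 Wh/kg


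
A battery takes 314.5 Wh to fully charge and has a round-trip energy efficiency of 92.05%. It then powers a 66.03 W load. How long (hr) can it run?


Step 1: E_discharge = eta/100 * E_charge = 92.05/100 * 314.5 = 289.5 Wh
Step 2: t = E_discharge / P = 289.5 / 66.03 = 4.384 hr

4.384 hr


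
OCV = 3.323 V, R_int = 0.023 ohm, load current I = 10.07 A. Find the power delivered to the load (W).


Step 1: V_terminal = OCV - I*R = 3.323 - 10.07 * 0.023 = 3.0914 V
Step 2: P_out = V_terminal * I = 3.0914 * 10.07 = 31.13 W

31.13 W


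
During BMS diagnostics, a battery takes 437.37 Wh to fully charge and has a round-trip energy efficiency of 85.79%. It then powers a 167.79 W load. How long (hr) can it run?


Step 1: E_discharge = eta/100 * E_charge = 85.79/100 * 437.37 = 375.22 Wh
Step 2: t = E_discharge / P = 375.22 / 167.79 = 2.236 hr

2.236 hr


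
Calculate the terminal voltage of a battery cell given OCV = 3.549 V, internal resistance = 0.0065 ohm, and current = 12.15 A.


IR drop = 12.15 * 0.0065 = 0.078975 V
V = 3.549 - 0.078975 = 3.470 V

3.470 V


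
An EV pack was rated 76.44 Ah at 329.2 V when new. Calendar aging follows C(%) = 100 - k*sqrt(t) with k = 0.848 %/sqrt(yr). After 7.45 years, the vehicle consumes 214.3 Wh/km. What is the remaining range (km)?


Step 1: capacity retention = 100 - 0.848 * sqrt(7.45) = 100 - 0.848 * 2.7295 = 97.685%
Step 2: C_now = 76.44 * 97.685/100 = 74.67 Ah
Step 3: E_pack = V * C_now = 329.2 * 74.67 = 24581 Wh
Step 4: range = E_pack / consumption = 24581 / 214.3 = 114.7 km

114.7 km


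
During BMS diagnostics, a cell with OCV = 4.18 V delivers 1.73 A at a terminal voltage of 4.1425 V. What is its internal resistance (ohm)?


R = (OCV - V) / I = (4.18 - 4.1425) / 1.73 = 0.02168 ohm

0.02168 ohm


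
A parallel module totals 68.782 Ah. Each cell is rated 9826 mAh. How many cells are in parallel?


Convert: C_cell = 9826 mAh = 9.826 Ah
n = C_total / C_cell = 68.782 / 9.826 = 7

7


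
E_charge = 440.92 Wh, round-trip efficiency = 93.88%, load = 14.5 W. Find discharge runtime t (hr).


Step 1: E_discharge = eta/100 * E_charge = 93.88/100 * 440.92 = 413.94 Wh
Step 2: t = E_discharge / P = 413.94 / 14.5 = 28.55 hr

28.55 hr


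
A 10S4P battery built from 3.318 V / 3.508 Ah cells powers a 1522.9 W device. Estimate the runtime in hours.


Step 1: E_pack = Ns * V_cell * Np * C_cell = 10 * 3.318 * 4 * 3.508 = 465.58 Wh
Step 2: t = E_pack / P = 465.58 / 1522.9 = 0.3057 hr

0.3057 hr


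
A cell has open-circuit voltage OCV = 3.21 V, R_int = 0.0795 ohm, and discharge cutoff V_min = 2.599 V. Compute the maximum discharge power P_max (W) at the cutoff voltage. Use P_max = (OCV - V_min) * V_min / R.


dV = OCV - V_min = 0.611 V (so I_max = dV / R)
P_max = dV * V_min / R = 0.611 * 2.599 / 0.0795 = 19.97 W

19.97 W


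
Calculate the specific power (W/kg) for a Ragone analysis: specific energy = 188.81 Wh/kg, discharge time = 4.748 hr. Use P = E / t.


Specific power = 188.81 Wh/kg / 4.748 hr = 39.77 W/kg

39.77 W/kg


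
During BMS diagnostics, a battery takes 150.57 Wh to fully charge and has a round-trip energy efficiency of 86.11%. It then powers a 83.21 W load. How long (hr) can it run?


Step 1: E_discharge = eta/100 * E_charge = 86.11/100 * 150.57 = 129.66 Wh
Step 2: t = E_discharge / P = 129.66 / 83.21 = 1.558 hr

1.558 hr


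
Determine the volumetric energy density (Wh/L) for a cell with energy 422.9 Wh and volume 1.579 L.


ED = E / V = 422.9 / 1.579 = 267.8 Wh/L

267.8 Wh/L


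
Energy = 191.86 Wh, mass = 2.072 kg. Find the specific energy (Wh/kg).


Specific energy = 191.86 Wh / 2.072 kg = 92.60 Wh/kg

92.60 Wh/kg


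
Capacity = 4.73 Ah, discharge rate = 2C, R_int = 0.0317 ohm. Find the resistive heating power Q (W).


Step 1: I = C_rate * capacity = 2 * 4.73 = 9.46 A
Step 2: Q = I^2 * R = 9.46^2 * 0.0317 = 89.492 * 0.0317 = 2.837 W

2.837 W


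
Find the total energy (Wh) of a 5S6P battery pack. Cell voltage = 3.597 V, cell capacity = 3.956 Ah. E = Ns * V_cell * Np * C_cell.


V_pack = 5 * 3.597 = 17.985 V
C_pack = 6 * 3.956 = 23.736 Ah
E = V_pack * C_pack = 17.985 * 23.736 = 426.9 Wh

426.9 Wh


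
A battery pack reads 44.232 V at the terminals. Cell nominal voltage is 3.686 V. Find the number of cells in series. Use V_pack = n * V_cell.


n = V_pack / V_cell = 44.232 / 3.686 = 12

12


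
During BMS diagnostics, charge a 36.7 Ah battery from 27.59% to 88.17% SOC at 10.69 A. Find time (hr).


Step 1: dSOC = 88.17% - 27.59% = 60.58%
Step 2: delta_Ah = 36.7 * 60.58 / 100 = 22.233 Ah
Step 3: t = 22.233 / 10.69 = 2.080 hr

2.080 hr


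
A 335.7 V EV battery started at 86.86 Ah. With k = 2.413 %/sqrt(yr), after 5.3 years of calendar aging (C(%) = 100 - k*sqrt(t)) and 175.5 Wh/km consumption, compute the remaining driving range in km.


Step 1: capacity retention = 100 - 2.413 * sqrt(5.3) = 100 - 2.413 * 2.3022 = 94.445%
Step 2: C_now = 86.86 * 94.445/100 = 82.035 Ah
Step 3: E_pack = V * C_now = 335.7 * 82.035 = 27539 Wh
Step 4: range = E_pack / consumption = 27539 / 175.5 = 156.9 km

156.9 km


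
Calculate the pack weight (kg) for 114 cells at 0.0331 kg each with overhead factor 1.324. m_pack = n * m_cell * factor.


Cell mass sum = 114 * 0.0331 = 3.7734 kg
With overhead 1.324: m_pack = 3.7734 * 1.324 = 4.996 kg

4.996 kg


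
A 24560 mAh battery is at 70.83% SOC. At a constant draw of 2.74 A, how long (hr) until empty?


Convert: C_total = 24560 mAh = 24.56 Ah
Step 1: remaining = SOC/100 * C_total = 70.83/100 * 24.56 = 17.396 Ah
Step 2: t = remaining / I = 17.396 / 2.74 = 6.349 hr

6.349 hr


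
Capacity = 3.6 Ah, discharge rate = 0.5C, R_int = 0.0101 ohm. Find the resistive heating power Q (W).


Step 1: I = C_rate * capacity = 0.5 * 3.6 = 1.8 A
Step 2: Q = I^2 * R = 1.8^2 * 0.0101 = 3.24 * 0.0101 = 0.03272 W

0.03272 W


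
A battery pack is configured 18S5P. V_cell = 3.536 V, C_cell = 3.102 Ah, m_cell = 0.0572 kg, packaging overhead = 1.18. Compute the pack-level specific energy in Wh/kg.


Step 1: V_pack = 18 * 3.536 = 63.648 V
Step 2: C_pack = 5 * 3.102 = 15.51 Ah
Step 3: E_pack = V_pack * C_pack = 63.648 * 15.51 = 987.18 Wh
Step 4: m_pack = 18 * 5 * 0.0572 * 1.18 = 6.0746 kg
Step 5: ED = E_pack / m_pack = 987.18 / 6.0746 = 162.5 Wh/kg

162.5 Wh/kg


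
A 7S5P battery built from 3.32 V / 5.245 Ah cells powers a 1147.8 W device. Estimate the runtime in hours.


Step 1: E_pack = Ns * V_cell * Np * C_cell = 7 * 3.32 * 5 * 5.245 = 609.47 Wh
Step 2: t = E_pack / P = 609.47 / 1147.8 = 0.5310 hr

0.5310 hr


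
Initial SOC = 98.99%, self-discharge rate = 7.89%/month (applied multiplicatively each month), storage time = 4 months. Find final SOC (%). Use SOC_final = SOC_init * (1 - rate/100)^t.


decay = (1 - 7.89/100)^4 = 0.71983
SOC_final = 98.99 * 0.71983 = 71.26%

71.26%


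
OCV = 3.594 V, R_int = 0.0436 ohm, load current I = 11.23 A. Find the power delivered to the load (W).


Step 1: V_terminal = OCV - I*R = 3.594 - 11.23 * 0.0436 = 3.1044 V
Step 2: P_out = V_terminal * I = 3.1044 * 11.23 = 34.86 W

34.86 W


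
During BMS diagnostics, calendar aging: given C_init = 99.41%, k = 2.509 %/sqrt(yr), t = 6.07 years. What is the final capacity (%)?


sqrt(t) = sqrt(6.07) = 2.4637
C_final = 99.41 - 2.509 * 2.4637 = 93.23%

93.23%


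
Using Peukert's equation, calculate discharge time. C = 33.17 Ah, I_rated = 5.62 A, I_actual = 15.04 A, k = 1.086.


t_rated = C / I_rated = 33.17 / 5.62 = 5.9021 hr
(I_rated/I)^k = (0.37367)^1.086 = 0.34334
t = t_rated * (I_rated/I)^k = 5.9021 * 0.34334 = 2.026 hr

2.026 hr


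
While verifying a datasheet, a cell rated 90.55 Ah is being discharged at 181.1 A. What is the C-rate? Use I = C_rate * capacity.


Rearranging: C_rate = 181.1 / 90.55 = 2C

2C


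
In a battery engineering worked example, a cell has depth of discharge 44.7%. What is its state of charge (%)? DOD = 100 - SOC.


SOC = 100 - DOD = 100 - 44.7 = 55.3%

55.3%


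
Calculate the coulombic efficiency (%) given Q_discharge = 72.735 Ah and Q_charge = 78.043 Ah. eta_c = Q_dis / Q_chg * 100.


eta_c = Q_dis / Q_chg * 100 = 72.735 / 78.043 * 100 = 93.20%

93.20%


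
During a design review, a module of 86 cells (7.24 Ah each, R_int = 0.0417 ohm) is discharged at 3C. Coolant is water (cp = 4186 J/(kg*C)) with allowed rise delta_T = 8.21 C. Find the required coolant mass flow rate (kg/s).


Step 1: I = 3 * 7.24 = 21.72 A
Step 2: Q_cell = I^2 * R = 21.72^2 * 0.0417 = 19.672 W
Step 3: Q_total = 86 * 19.672 = 1691.8 W
Step 4: m_dot = Q_total / (cp * dT) = 1691.8 / (4186 * 8.21) = 0.04923 kg/s

0.04923 kg/s


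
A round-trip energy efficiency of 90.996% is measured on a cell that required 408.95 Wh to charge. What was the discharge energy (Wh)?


E_dis = eta/100 * E_chg = 90.996/100 * 408.95 = 372.1 Wh

372.1 Wh


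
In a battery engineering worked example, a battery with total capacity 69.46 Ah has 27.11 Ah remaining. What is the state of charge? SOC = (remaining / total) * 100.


SOC% = 27.11 / 69.46 * 100 = 39.03%

39.03%


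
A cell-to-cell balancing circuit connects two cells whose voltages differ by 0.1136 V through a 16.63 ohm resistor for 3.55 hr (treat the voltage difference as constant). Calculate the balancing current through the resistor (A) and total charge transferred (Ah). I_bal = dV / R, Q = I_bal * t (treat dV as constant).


I_bal = dV / R = 0.1136 / 16.63 = 0.006831 A
Q = I_bal * t = 0.006831 * 3.55 = 0.02425 Ah

I=0.006831 A, Q=0.02425 Ah


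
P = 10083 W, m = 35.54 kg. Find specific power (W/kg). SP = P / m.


SP = P / m = 10083 / 35.54 = 283.7 W/kg

283.7 W/kg


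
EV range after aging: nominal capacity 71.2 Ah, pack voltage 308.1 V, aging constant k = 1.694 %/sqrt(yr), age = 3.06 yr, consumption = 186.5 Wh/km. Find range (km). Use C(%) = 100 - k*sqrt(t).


Step 1: capacity retention = 100 - 1.694 * sqrt(3.06) = 100 - 1.694 * 1.7493 = 97.037%
Step 2: C_now = 71.2 * 97.037/100 = 69.09 Ah
Step 3: E_pack = V * C_now = 308.1 * 69.09 = 21287 Wh
Step 4: range = E_pack / consumption = 21287 / 186.5 = 114.1 km

114.1 km


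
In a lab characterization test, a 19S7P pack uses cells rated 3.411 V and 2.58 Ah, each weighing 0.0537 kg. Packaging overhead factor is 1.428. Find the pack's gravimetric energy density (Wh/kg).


Step 1: V_pack = 19 * 3.411 = 64.809 V
Step 2: C_pack = 7 * 2.58 = 18.06 Ah
Step 3: E_pack = V_pack * C_pack = 64.809 * 18.06 = 1170.5 Wh
Step 4: m_pack = 19 * 7 * 0.0537 * 1.428 = 10.199 kg
Step 5: ED = E_pack / m_pack = 1170.5 / 10.199 = 114.8 Wh/kg

114.8 Wh/kg


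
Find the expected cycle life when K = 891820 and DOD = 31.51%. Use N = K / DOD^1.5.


DOD^1.5 = 176.88
N = K / DOD^1.5 = 891820 / 176.88 = 5042

5042 cycles


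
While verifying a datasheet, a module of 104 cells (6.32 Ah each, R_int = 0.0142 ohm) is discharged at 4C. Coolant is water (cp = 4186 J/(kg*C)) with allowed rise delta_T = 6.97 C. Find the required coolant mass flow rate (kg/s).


Step 1: I = 4 * 6.32 = 25.28 A
Step 2: Q_cell = I^2 * R = 25.28^2 * 0.0142 = 9.0749 W
Step 3: Q_total = 104 * 9.0749 = 943.79 W
Step 4: m_dot = Q_total / (cp * dT) = 943.79 / (4186 * 6.97) = 0.03235 kg/s

0.03235 kg/s


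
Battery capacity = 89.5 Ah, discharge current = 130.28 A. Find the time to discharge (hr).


t = capacity / current = 89.5 / 130.28 = 0.6870 hr

0.6870 hr


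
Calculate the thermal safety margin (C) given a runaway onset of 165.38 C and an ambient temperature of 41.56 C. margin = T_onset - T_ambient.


margin = T_onset - T_ambient = 165.38 - 41.56 = 123.82 C

123.82 C


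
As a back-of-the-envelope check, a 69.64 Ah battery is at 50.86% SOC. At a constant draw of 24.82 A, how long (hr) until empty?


Step 1: remaining = SOC/100 * C_total = 50.86/100 * 69.64 = 35.419 Ah
Step 2: t = remaining / I = 35.419 / 24.82 = 1.427 hr

1.427 hr


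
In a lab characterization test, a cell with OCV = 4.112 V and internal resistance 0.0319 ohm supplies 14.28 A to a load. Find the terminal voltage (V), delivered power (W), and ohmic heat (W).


Step 1: V_terminal = OCV - I*R = 4.112 - 14.28 * 0.0319 = 3.6565 V
Step 2: P_out = V_terminal * I = 3.6565 * 14.28 = 52.21 W
Step 3: Q = I^2 * R = 14.28^2 * 0.0319 = 6.505 W

V=3.6565 V, P=52.21 W, Q=6.505 W


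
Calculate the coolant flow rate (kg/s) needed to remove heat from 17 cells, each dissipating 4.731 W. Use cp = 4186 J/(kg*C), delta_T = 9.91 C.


Q_total = 17 * 4.731 = 80.427 W
m_dot = Q_total / (cp * dT) = 80.427 / (4186 * 9.91) = 0.001939 kg/s

0.001939 kg/s


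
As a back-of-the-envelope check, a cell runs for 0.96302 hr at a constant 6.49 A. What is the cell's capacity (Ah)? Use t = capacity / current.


C = I * t = 6.49 * 0.96302 = 6.250 Ah

6.250 Ah


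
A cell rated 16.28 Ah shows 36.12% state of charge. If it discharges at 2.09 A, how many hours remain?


Step 1: remaining = SOC/100 * C_total = 36.12/100 * 16.28 = 5.8803 Ah
Step 2: t = remaining / I = 5.8803 / 2.09 = 2.814 hr

2.814 hr


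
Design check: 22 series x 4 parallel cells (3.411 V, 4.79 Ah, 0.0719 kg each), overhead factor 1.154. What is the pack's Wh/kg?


Step 1: V_pack = 22 * 3.411 = 75.042 V
Step 2: C_pack = 4 * 4.79 = 19.16 Ah
Step 3: E_pack = V_pack * C_pack = 75.042 * 19.16 = 1437.8 Wh
Step 4: m_pack = 22 * 4 * 0.0719 * 1.154 = 7.3016 kg
Step 5: ED = E_pack / m_pack = 1437.8 / 7.3016 = 196.9 Wh/kg

196.9 Wh/kg


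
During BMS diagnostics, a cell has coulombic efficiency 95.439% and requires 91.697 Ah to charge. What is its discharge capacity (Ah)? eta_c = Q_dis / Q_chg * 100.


Q_dis = eta/100 * Q_chg = 95.439/100 * 91.697 = 87.51 Ah

87.51 Ah


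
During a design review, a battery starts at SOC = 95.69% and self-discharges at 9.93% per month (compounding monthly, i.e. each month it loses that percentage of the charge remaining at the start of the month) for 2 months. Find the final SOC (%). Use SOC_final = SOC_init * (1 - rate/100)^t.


Monthly retention factor = 1 - 9.93/100 = 0.9007
Over 2 months: factor^2 = 0.81126
SOC_final = 95.69 * 0.81126 = 77.63%

77.63%


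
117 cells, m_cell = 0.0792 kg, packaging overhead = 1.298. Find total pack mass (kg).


Cell mass sum = 117 * 0.0792 = 9.2664 kg
With overhead 1.298: m_pack = 9.2664 * 1.298 = 12.03 kg

12.03 kg


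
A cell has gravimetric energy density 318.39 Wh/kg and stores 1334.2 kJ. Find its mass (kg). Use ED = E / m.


Convert: E = 1334.2 kJ = 370.61 Wh
m = E / ED = 370.61 / 318.39 = 1.164 kg

1.164 kg


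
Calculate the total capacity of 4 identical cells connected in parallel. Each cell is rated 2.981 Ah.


C_total = 4 * 2.981 = 11.924 Ah

11.924 Ah


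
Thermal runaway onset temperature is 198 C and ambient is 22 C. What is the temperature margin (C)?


Safety margin = 198 C - 22 C = 176 C

176 C


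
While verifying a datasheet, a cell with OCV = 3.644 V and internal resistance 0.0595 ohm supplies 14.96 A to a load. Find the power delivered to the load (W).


Step 1: V_terminal = OCV - I*R = 3.644 - 14.96 * 0.0595 = 2.7539 V
Step 2: P_out = V_terminal * I = 2.7539 * 14.96 = 41.20 W

41.20 W


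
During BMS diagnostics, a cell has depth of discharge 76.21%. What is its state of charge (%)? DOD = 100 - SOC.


SOC = 100 - DOD = 100 - 76.21 = 23.79%

23.79%


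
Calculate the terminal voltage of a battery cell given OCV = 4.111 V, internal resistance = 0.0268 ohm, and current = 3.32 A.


V = OCV - I*R = 4.111 - 3.32 * 0.0268 = 4.022 V

4.022 V


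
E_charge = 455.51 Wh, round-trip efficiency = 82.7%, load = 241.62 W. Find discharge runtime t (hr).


Step 1: E_discharge = eta/100 * E_charge = 82.7/100 * 455.51 = 376.71 Wh
Step 2: t = E_discharge / P = 376.71 / 241.62 = 1.559 hr

1.559 hr


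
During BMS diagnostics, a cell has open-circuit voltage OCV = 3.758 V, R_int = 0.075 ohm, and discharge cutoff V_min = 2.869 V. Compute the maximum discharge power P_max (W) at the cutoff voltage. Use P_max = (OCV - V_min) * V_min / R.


dV = OCV - V_min = 0.889 V (so I_max = dV / R)
P_max = dV * V_min / R = 0.889 * 2.869 / 0.075 = 34.01 W

34.01 W


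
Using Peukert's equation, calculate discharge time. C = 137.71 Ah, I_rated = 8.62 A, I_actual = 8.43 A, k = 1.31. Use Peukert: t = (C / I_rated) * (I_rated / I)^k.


Step 1: t_rated = C / I_rated = 137.71 / 8.62 = 15.976 hr
Step 2: ratio = 8.62 / 8.43 = 1.0225
Step 3: ratio^k = 1.0225^1.31 = 1.0296
Step 4: t = t_rated * ratio^k = 15.976 * 1.0296 = 16.45 hr

16.45 hr


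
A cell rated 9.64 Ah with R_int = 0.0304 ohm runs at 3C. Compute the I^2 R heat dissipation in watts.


Step 1: I = C_rate * capacity = 3 * 9.64 = 28.92 A
Step 2: Q = I^2 * R = 28.92^2 * 0.0304 = 836.37 * 0.0304 = 25.43 W

25.43 W


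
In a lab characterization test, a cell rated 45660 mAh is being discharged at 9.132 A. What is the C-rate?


Convert: capacity = 45660 mAh = 45.66 Ah
Rearranging: C_rate = 9.132 / 45.66 = 0.2C

0.2C


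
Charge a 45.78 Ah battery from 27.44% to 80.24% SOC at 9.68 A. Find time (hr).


delta_Ah = 45.78 * (80.24 - 27.44) / 100 = 24.172 Ah
t = delta_Ah / I = 24.172 / 9.68 = 2.497 hr

2.497 hr


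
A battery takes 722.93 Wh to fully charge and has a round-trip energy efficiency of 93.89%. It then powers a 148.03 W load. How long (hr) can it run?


Step 1: E_discharge = eta/100 * E_charge = 93.89/100 * 722.93 = 678.76 Wh
Step 2: t = E_discharge / P = 678.76 / 148.03 = 4.585 hr

4.585 hr


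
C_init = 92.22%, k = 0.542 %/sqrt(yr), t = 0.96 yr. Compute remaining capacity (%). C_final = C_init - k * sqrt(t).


sqrt(t) = sqrt(0.96) = 0.9798
C_final = 92.22 - 0.542 * 0.9798 = 91.69%

91.69%


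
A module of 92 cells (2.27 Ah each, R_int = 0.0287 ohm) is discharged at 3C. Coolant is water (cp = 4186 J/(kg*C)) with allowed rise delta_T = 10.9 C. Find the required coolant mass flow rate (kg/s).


Step 1: I = 3 * 2.27 = 6.81 A
Step 2: Q_cell = I^2 * R = 6.81^2 * 0.0287 = 1.331 W
Step 3: Q_total = 92 * 1.331 = 122.45 W
Step 4: m_dot = Q_total / (cp * dT) = 122.45 / (4186 * 10.9) = 0.002684 kg/s

0.002684 kg/s


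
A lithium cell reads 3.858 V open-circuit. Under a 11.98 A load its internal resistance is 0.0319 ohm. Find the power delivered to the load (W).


Step 1: V_terminal = OCV - I*R = 3.858 - 11.98 * 0.0319 = 3.4758 V
Step 2: P_out = V_terminal * I = 3.4758 * 11.98 = 41.64 W

41.64 W


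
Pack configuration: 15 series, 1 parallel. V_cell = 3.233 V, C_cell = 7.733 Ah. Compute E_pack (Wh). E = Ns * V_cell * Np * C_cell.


E = Ns * Vcell * Np * Ccell = 15 * 3.233 * 1 * 7.733 = 375.0 Wh

375.0 Wh


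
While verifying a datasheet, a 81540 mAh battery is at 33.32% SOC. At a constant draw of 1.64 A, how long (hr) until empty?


Convert: C_total = 81540 mAh = 81.54 Ah
Step 1: remaining = SOC/100 * C_total = 33.32/100 * 81.54 = 27.169 Ah
Step 2: t = remaining / I = 27.169 / 1.64 = 16.57 hr

16.57 hr


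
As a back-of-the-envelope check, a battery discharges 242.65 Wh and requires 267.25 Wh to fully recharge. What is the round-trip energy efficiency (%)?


eta_e = E_dis / E_chg * 100 = 242.65 / 267.25 * 100 = 90.80%

90.80%


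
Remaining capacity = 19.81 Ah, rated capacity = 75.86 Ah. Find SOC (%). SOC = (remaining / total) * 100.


SOC = (remaining / total) * 100 = (19.81 / 75.86) * 100 = 26.11%

26.11%


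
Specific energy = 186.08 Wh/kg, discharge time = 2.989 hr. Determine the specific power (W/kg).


Specific power = 186.08 Wh/kg / 2.989 hr = 62.25 W/kg

62.25 W/kg


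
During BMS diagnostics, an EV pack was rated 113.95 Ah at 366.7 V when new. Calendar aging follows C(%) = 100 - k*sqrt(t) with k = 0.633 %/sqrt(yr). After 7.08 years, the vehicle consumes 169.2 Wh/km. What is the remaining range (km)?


Step 1: capacity retention = 100 - 0.633 * sqrt(7.08) = 100 - 0.633 * 2.6608 = 98.316%
Step 2: C_now = 113.95 * 98.316/100 = 112.03 Ah
Step 3: E_pack = V * C_now = 366.7 * 112.03 = 41081 Wh
Step 4: range = E_pack / consumption = 41081 / 169.2 = 242.8 km

242.8 km


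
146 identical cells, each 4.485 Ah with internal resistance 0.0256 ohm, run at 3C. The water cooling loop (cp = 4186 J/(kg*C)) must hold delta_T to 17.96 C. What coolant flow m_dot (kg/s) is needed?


Step 1: I = 3 * 4.485 = 13.455 A
Step 2: Q_cell = I^2 * R = 13.455^2 * 0.0256 = 4.6345 W
Step 3: Q_total = 146 * 4.6345 = 676.64 W
Step 4: m_dot = Q_total / (cp * dT) = 676.64 / (4186 * 17.96) = 0.009000 kg/s

0.009000 kg/s


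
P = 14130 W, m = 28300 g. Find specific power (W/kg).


Convert: m = 28300 g = 28.3 kg
SP = P / m = 14130 / 28.3 = 499.3 W/kg

499.3 W/kg


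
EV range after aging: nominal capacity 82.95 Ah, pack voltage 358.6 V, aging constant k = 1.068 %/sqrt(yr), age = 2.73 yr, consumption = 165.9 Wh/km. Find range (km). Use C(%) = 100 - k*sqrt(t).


Step 1: capacity retention = 100 - 1.068 * sqrt(2.73) = 100 - 1.068 * 1.6523 = 98.235%
Step 2: C_now = 82.95 * 98.235/100 = 81.486 Ah
Step 3: E_pack = V * C_now = 358.6 * 81.486 = 29221 Wh
Step 4: range = E_pack / consumption = 29221 / 165.9 = 176.1 km

176.1 km


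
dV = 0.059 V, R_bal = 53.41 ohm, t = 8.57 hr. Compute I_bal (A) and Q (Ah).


First, Ohm's law: I_bal = 0.059 V / 53.41 ohm = 0.0011047 A
Then Q = I * t = 0.0011047 A * 8.57 hr = 0.009467 Ah

I=0.0011047 A, Q=0.009467 Ah


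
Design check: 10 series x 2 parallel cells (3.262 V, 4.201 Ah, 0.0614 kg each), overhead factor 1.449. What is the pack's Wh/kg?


Step 1: V_pack = 10 * 3.262 = 32.62 V
Step 2: C_pack = 2 * 4.201 = 8.402 Ah
Step 3: E_pack = V_pack * C_pack = 32.62 * 8.402 = 274.07 Wh
Step 4: m_pack = 10 * 2 * 0.0614 * 1.449 = 1.7794 kg
Step 5: ED = E_pack / m_pack = 274.07 / 1.7794 = 154.0 Wh/kg

154.0 Wh/kg


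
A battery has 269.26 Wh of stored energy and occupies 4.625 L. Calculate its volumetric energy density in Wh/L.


ED = E / V = 269.26 / 4.625 = 58.22 Wh/L

58.22 Wh/L


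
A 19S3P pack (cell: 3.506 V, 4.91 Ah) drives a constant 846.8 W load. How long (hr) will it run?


Step 1: E_pack = Ns * V_cell * Np * C_cell = 19 * 3.506 * 3 * 4.91 = 981.22 Wh
Step 2: t = E_pack / P = 981.22 / 846.8 = 1.159 hr

1.159 hr


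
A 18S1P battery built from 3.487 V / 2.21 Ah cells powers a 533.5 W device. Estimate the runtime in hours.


Step 1: E_pack = Ns * V_cell * Np * C_cell = 18 * 3.487 * 1 * 2.21 = 138.71 Wh
Step 2: t = E_pack / P = 138.71 / 533.5 = 0.2600 hr

0.2600 hr


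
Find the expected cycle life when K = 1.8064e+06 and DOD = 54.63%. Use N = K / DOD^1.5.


Step 1: DOD^1.5 = 54.63^1.5 = 403.78
Step 2: N = 1.8064e+06 / 403.78 = 4474 cycles

4474 cycles


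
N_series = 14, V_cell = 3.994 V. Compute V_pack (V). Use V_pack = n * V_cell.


V_pack = n * V_cell = 14 * 3.994 = 55.916 V

55.916 V


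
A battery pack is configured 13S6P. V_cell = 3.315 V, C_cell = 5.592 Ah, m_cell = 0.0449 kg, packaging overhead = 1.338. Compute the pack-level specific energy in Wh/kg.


Step 1: V_pack = 13 * 3.315 = 43.095 V
Step 2: C_pack = 6 * 5.592 = 33.552 Ah
Step 3: E_pack = V_pack * C_pack = 43.095 * 33.552 = 1445.9 Wh
Step 4: m_pack = 13 * 6 * 0.0449 * 1.338 = 4.6859 kg
Step 5: ED = E_pack / m_pack = 1445.9 / 4.6859 = 308.6 Wh/kg

308.6 Wh/kg


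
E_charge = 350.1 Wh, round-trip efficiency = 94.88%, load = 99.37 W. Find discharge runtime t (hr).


Step 1: E_discharge = eta/100 * E_charge = 94.88/100 * 350.1 = 332.17 Wh
Step 2: t = E_discharge / P = 332.17 / 99.37 = 3.343 hr

3.343 hr


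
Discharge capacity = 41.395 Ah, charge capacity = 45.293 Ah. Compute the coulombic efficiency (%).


Coulombic efficiency = 41.395/45.293 * 100% = 91.39%

91.39%


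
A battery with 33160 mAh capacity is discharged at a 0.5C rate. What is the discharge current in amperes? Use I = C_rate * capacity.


Convert: capacity = 33160 mAh = 33.16 Ah
At 0.5C: I = 0.5 * 33.16 Ah = 16.58 A

16.58 A


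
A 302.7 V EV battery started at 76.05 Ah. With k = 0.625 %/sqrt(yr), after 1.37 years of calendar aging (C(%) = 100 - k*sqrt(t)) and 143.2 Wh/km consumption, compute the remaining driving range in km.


Step 1: capacity retention = 100 - 0.625 * sqrt(1.37) = 100 - 0.625 * 1.1705 = 99.268%
Step 2: C_now = 76.05 * 99.268/100 = 75.493 Ah
Step 3: E_pack = V * C_now = 302.7 * 75.493 = 22852 Wh
Step 4: range = E_pack / consumption = 22852 / 143.2 = 159.6 km

159.6 km


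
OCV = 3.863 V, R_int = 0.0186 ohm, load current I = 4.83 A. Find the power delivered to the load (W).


Step 1: V_terminal = OCV - I*R = 3.863 - 4.83 * 0.0186 = 3.7732 V
Step 2: P_out = V_terminal * I = 3.7732 * 4.83 = 18.22 W

18.22 W


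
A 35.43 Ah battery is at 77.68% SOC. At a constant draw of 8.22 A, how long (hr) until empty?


Step 1: remaining = SOC/100 * C_total = 77.68/100 * 35.43 = 27.522 Ah
Step 2: t = remaining / I = 27.522 / 8.22 = 3.348 hr

3.348 hr


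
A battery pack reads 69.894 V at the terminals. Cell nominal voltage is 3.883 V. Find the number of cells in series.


n = V_pack / V_cell = 69.894 / 3.883 = 18

18


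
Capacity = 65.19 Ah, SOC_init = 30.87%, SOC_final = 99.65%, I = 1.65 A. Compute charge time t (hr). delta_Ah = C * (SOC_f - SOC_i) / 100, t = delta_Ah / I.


delta_Ah = 65.19 * (99.65 - 30.87) / 100 = 44.838 Ah
t = delta_Ah / I = 44.838 / 1.65 = 27.17 hr

27.17 hr


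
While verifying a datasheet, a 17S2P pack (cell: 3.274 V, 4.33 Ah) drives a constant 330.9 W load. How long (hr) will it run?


Step 1: E_pack = Ns * V_cell * Np * C_cell = 17 * 3.274 * 2 * 4.33 = 482 Wh
Step 2: t = E_pack / P = 482 / 330.9 = 1.457 hr

1.457 hr


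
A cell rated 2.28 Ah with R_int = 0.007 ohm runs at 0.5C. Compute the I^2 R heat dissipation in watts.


Step 1: I = C_rate * capacity = 0.5 * 2.28 = 1.14 A
Step 2: Q = I^2 * R = 1.14^2 * 0.007 = 1.2996 * 0.007 = 0.009097 W

0.009097 W


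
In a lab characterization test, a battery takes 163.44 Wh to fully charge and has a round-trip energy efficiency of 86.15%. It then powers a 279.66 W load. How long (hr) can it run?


Step 1: E_discharge = eta/100 * E_charge = 86.15/100 * 163.44 = 140.8 Wh
Step 2: t = E_discharge / P = 140.8 / 279.66 = 0.5035 hr

0.5035 hr


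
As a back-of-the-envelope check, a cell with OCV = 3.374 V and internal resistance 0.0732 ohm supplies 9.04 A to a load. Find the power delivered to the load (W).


Step 1: V_terminal = OCV - I*R = 3.374 - 9.04 * 0.0732 = 2.7123 V
Step 2: P_out = V_terminal * I = 2.7123 * 9.04 = 24.52 W

24.52 W


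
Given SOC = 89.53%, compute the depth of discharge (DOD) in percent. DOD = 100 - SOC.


DOD = 100 - SOC = 100 - 89.53 = 10.47%

10.47%


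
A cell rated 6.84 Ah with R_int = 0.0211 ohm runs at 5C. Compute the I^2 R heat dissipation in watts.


Step 1: I = C_rate * capacity = 5 * 6.84 = 34.2 A
Step 2: Q = I^2 * R = 34.2^2 * 0.0211 = 1169.6 * 0.0211 = 24.68 W

24.68 W


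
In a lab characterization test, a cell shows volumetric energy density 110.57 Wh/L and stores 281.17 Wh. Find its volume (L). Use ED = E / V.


V = E / ED = 281.17 / 110.57 = 2.543 L

2.543 L


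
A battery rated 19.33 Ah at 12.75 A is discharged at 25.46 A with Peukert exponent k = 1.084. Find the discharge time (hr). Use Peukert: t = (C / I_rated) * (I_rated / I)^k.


Step 1: t_rated = C / I_rated = 19.33 / 12.75 = 1.5161 hr
Step 2: ratio = 12.75 / 25.46 = 0.50079
Step 3: ratio^k = 0.50079^1.084 = 0.47253
Step 4: t = t_rated * ratio^k = 1.5161 * 0.47253 = 0.7164 hr

0.7164 hr


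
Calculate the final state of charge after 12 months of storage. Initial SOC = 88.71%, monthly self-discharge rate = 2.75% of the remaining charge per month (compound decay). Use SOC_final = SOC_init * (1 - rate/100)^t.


Monthly retention factor = 1 - 2.75/100 = 0.9725
Over 12 months: factor^12 = 0.71561
SOC_final = 88.71 * 0.71561 = 63.48%

63.48%


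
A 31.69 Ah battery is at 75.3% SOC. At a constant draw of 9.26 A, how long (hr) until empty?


Step 1: remaining = SOC/100 * C_total = 75.3/100 * 31.69 = 23.863 Ah
Step 2: t = remaining / I = 23.863 / 9.26 = 2.577 hr

2.577 hr


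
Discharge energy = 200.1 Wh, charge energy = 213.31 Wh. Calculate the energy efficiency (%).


eta_e = E_dis / E_chg * 100 = 200.1 / 213.31 * 100 = 93.81%

93.81%


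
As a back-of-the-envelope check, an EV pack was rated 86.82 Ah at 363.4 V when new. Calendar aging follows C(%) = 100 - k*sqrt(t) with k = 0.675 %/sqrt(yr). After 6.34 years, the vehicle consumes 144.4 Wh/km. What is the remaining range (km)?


Step 1: capacity retention = 100 - 0.675 * sqrt(6.34) = 100 - 0.675 * 2.5179 = 98.3%
Step 2: C_now = 86.82 * 98.3/100 = 85.344 Ah
Step 3: E_pack = V * C_now = 363.4 * 85.344 = 31014 Wh
Step 4: range = E_pack / consumption = 31014 / 144.4 = 214.8 km

214.8 km


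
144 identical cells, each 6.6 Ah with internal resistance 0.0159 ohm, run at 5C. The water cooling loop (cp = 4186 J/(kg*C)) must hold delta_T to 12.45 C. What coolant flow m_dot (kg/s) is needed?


Step 1: I = 5 * 6.6 = 33 A
Step 2: Q_cell = I^2 * R = 33^2 * 0.0159 = 17.315 W
Step 3: Q_total = 144 * 17.315 = 2493.4 W
Step 4: m_dot = Q_total / (cp * dT) = 2493.4 / (4186 * 12.45) = 0.04784 kg/s

0.04784 kg/s


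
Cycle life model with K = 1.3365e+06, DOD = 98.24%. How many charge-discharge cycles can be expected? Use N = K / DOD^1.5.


DOD^1.5 = 973.72
N = K / DOD^1.5 = 1.3365e+06 / 973.72 = 1373

1373 cycles


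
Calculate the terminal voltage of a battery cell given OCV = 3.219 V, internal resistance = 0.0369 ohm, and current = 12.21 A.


V = OCV - I*R = 3.219 - 12.21 * 0.0369 = 2.768 V

2.768 V


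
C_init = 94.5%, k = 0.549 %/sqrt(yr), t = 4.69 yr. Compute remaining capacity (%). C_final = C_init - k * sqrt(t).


sqrt(t) = sqrt(4.69) = 2.1656
C_final = 94.5 - 0.549 * 2.1656 = 93.31%

93.31%


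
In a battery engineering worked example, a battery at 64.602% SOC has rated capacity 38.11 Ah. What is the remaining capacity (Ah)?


remaining = SOC / 100 * total = 64.602 / 100 * 38.11 = 24.62 Ah

24.62 Ah


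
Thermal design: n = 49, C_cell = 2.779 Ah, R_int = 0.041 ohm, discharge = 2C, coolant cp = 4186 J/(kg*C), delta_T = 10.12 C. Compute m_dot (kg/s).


Step 1: I = 2 * 2.779 = 5.558 A
Step 2: Q_cell = I^2 * R = 5.558^2 * 0.041 = 1.2665 W
Step 3: Q_total = 49 * 1.2665 = 62.059 W
Step 4: m_dot = Q_total / (cp * dT) = 62.059 / (4186 * 10.12) = 0.001465 kg/s

0.001465 kg/s


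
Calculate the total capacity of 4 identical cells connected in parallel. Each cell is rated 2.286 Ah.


C_total = 4 * 2.286 = 9.144 Ah

9.144 Ah


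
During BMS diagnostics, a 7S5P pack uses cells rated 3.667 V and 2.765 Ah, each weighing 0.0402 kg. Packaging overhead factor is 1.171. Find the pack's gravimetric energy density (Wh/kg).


Step 1: V_pack = 7 * 3.667 = 25.669 V
Step 2: C_pack = 5 * 2.765 = 13.825 Ah
Step 3: E_pack = V_pack * C_pack = 25.669 * 13.825 = 354.87 Wh
Step 4: m_pack = 7 * 5 * 0.0402 * 1.171 = 1.6476 kg
Step 5: ED = E_pack / m_pack = 354.87 / 1.6476 = 215.4 Wh/kg

215.4 Wh/kg


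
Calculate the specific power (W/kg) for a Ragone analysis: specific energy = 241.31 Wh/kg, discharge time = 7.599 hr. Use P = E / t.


Specific power = 241.31 Wh/kg / 7.599 hr = 31.76 W/kg

31.76 W/kg


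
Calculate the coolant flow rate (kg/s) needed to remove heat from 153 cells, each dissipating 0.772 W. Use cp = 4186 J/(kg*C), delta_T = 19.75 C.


Q_total = 153 * 0.772 = 118.12 W
m_dot = Q_total / (cp * dT) = 118.12 / (4186 * 19.75) = 0.001429 kg/s

0.001429 kg/s


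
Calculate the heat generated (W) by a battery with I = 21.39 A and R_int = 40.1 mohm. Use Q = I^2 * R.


Convert: R = 40.1 mohm = 0.0401 ohm
I^2 = 457.53
Q = 457.53 * 0.0401 = 18.35 W

18.35 W


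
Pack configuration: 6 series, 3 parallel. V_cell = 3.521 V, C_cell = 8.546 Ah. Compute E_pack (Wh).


V_pack = 6 * 3.521 = 21.126 V
C_pack = 3 * 8.546 = 25.638 Ah
E = V_pack * C_pack = 21.126 * 25.638 = 541.6 Wh

541.6 Wh


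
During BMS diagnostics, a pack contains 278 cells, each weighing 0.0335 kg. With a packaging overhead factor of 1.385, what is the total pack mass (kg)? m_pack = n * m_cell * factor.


m_pack = n * m_cell * overhead = 278 * 0.0335 * 1.385 = 12.90 kg

12.90 kg


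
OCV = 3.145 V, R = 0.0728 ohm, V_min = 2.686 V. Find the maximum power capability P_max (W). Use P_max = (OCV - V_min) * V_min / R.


dV = OCV - V_min = 0.459 V (so I_max = dV / R)
P_max = dV * V_min / R = 0.459 * 2.686 / 0.0728 = 16.94 W

16.94 W


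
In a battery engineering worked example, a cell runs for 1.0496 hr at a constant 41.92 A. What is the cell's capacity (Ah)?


C = I * t = 41.92 * 1.0496 = 44.00 Ah

44.00 Ah


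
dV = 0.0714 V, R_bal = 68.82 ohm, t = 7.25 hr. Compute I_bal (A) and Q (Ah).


I_bal = dV / R = 0.0714 / 68.82 = 0.0010375 A
Q = I_bal * t = 0.0010375 * 7.25 = 0.007522 Ah

I=0.0010375 A, Q=0.007522 Ah


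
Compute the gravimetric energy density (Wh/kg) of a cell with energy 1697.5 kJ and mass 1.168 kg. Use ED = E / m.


Convert: E = 1697.5 kJ = 471.53 Wh
ED = E / m = 471.53 / 1.168 = 403.7 Wh/kg

403.7 Wh/kg


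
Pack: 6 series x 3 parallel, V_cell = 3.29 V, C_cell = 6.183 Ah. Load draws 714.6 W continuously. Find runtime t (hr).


Step 1: E_pack = Ns * V_cell * Np * C_cell = 6 * 3.29 * 3 * 6.183 = 366.16 Wh
Step 2: t = E_pack / P = 366.16 / 714.6 = 0.5124 hr

0.5124 hr


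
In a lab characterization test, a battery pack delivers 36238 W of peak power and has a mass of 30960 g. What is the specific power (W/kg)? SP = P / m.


Convert: m = 30960 g = 30.96 kg
Specific power = 36238 W / 30.96 kg = 1170 W/kg

1170 W/kg


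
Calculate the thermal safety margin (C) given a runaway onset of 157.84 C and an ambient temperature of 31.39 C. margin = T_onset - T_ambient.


Safety margin = 157.84 C - 31.39 C = 126.45 C

126.45 C


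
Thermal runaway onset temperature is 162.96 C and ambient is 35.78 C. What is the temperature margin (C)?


margin = T_onset - T_ambient = 162.96 - 35.78 = 127.18 C

127.18 C


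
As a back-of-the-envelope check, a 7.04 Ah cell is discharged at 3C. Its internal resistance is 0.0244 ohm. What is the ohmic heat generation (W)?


Step 1: I = C_rate * capacity = 3 * 7.04 = 21.12 A
Step 2: Q = I^2 * R = 21.12^2 * 0.0244 = 446.05 * 0.0244 = 10.88 W

10.88 W


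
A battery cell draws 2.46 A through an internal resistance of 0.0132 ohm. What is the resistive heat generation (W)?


Q = I^2 * R = 2.46^2 * 0.0132 = 0.07988 W

0.07988 W


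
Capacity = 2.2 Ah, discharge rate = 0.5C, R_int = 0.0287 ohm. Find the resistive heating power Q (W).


Step 1: I = C_rate * capacity = 0.5 * 2.2 = 1.1 A
Step 2: Q = I^2 * R = 1.1^2 * 0.0287 = 1.21 * 0.0287 = 0.03473 W

0.03473 W


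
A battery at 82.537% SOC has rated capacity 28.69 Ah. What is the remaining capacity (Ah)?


remaining = SOC / 100 * total = 82.537 / 100 * 28.69 = 23.68 Ah

23.68 Ah


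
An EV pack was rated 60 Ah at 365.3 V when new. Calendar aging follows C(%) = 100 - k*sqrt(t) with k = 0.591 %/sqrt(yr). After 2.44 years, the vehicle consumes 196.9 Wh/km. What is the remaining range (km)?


Step 1: capacity retention = 100 - 0.591 * sqrt(2.44) = 100 - 0.591 * 1.562 = 99.077%
Step 2: C_now = 60 * 99.077/100 = 59.446 Ah
Step 3: E_pack = V * C_now = 365.3 * 59.446 = 21716 Wh
Step 4: range = E_pack / consumption = 21716 / 196.9 = 110.3 km

110.3 km


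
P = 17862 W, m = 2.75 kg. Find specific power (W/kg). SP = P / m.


Specific power = 17862 W / 2.75 kg = 6495 W/kg

6495 W/kg


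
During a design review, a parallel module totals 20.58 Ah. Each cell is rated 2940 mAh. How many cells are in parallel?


Convert: C_cell = 2940 mAh = 2.94 Ah
n = C_total / C_cell = 20.58 / 2.94 = 7

7


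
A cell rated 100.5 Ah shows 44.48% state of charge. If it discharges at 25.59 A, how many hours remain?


Step 1: remaining = SOC/100 * C_total = 44.48/100 * 100.5 = 44.702 Ah
Step 2: t = remaining / I = 44.702 / 25.59 = 1.747 hr

1.747 hr


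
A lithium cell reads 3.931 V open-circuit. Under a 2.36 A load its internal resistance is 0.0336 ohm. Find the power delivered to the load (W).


Step 1: V_terminal = OCV - I*R = 3.931 - 2.36 * 0.0336 = 3.8517 V
Step 2: P_out = V_terminal * I = 3.8517 * 2.36 = 9.090 W

9.090 W


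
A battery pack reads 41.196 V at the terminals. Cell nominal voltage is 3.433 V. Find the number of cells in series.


Rearranging: n = V_pack / V_cell = 41.196 / 3.433 = 12 cells

12


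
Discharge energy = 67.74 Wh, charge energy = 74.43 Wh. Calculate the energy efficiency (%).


Round-trip efficiency = 67.74/74.43 * 100% = 91.01%

91.01%


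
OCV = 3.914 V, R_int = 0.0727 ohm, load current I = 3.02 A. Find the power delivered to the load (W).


Step 1: V_terminal = OCV - I*R = 3.914 - 3.02 * 0.0727 = 3.6944 V
Step 2: P_out = V_terminal * I = 3.6944 * 3.02 = 11.16 W

11.16 W


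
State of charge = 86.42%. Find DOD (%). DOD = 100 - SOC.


Complement of SOC: DOD = 100% - 86.42% = 13.58%

13.58%


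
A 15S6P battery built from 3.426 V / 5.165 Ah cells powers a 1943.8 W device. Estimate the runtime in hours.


Step 1: E_pack = Ns * V_cell * Np * C_cell = 15 * 3.426 * 6 * 5.165 = 1592.6 Wh
Step 2: t = E_pack / P = 1592.6 / 1943.8 = 0.8193 hr

0.8193 hr


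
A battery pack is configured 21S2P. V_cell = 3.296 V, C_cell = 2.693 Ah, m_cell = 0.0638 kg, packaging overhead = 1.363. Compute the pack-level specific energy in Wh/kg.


Step 1: V_pack = 21 * 3.296 = 69.216 V
Step 2: C_pack = 2 * 2.693 = 5.386 Ah
Step 3: E_pack = V_pack * C_pack = 69.216 * 5.386 = 372.8 Wh
Step 4: m_pack = 21 * 2 * 0.0638 * 1.363 = 3.6523 kg
Step 5: ED = E_pack / m_pack = 372.8 / 3.6523 = 102.1 Wh/kg

102.1 Wh/kg


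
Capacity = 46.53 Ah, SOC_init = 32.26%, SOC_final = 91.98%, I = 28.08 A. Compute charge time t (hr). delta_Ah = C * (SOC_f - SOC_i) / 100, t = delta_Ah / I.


Step 1: dSOC = 91.98% - 32.26% = 59.72%
Step 2: delta_Ah = 46.53 * 59.72 / 100 = 27.788 Ah
Step 3: t = 27.788 / 28.08 = 0.9896 hr

0.9896 hr


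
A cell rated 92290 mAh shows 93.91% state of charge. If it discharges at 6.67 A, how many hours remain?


Convert: C_total = 92290 mAh = 92.29 Ah
Step 1: remaining = SOC/100 * C_total = 93.91/100 * 92.29 = 86.67 Ah
Step 2: t = remaining / I = 86.67 / 6.67 = 12.99 hr

12.99 hr


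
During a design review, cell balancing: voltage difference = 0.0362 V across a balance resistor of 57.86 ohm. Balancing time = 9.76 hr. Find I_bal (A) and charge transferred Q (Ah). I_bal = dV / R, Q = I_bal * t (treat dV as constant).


I_bal = dV / R = 0.0362 / 57.86 = 6.2565e-04 A
Q = I_bal * t = 6.2565e-04 * 9.76 = 0.006106 Ah

I=6.2565e-04 A, Q=0.006106 Ah
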